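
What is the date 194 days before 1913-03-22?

September 9, 1912

Counting back 194 days from March 22, 1913.
Going back 22 days from March 22, 1913 reaches the end of the previous month; 194 − 22 = 172 left.
February 1913 has 28 days (1913 is not a leap year): 172 − 28 = 144 left.
January 1913 has 31 days: 144 − 31 = 113 left.
December 1912 has 31 days: 113 − 31 = 82 left.
November 1912 has 30 days: 82 − 30 = 52 left.
October 1912 has 31 days: 52 − 31 = 21 left.
September 1912 has 30 days; 30 − 21 = 9 → September 9, 1912.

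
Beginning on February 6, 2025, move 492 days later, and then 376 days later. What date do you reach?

Advancing 492 days from February 6, 2025:
February has 28 days, so 28 − 6 = 22 days remain after February 6, 2025; 492 − 22 = 470 left.
March 2025 has 31 days: 470 − 31 = 439 left.
April 2025 has 30 days: 439 − 30 = 409 left.
May 2025 has 31 days: 409 − 31 = 378 left.
June 2025 has 30 days: 378 − 30 = 348 left.
July 2025 has 31 days: 348 − 31 = 317 left.
August 2025 has 31 days: 317 − 31 = 286 left.
September 2025 has 30 days: 286 − 30 = 256 left.
October 2025 has 31 days: 256 − 31 = 225 left.
November 2025 has 30 days: 225 − 30 = 195 left.
December 2025 has 31 days: 195 − 31 = 164 left.
January 2026 has 31 days: 164 − 31 = 133 left.
February 2026 has 28 days (2026 is not a leap year): 133 − 28 = 105 left.
March 2026 has 31 days: 105 − 31 = 74 left.
April 2026 has 30 days: 74 − 30 = 44 left.
May 2026 has 31 days: 44 − 31 = 13 left.
13 days into June 2026 → June 13, 2026.
Advancing 376 days from June 13, 2026:
June has 30 days, so 30 − 13 = 17 days remain after June 13, 2026; 376 − 17 = 359 left.
July 2026 has 31 days: 359 − 31 = 328 left.
August 2026 has 31 days: 328 − 31 = 297 left.
September 2026 has 30 days: 297 − 30 = 267 left.
October 2026 has 31 days: 267 − 31 = 236 left.
November 2026 has 30 days: 236 − 30 = 206 left.
December 2026 has 31 days: 206 − 31 = 175 left.
January 2027 has 31 days: 175 − 31 = 144 left.
February 2027 has 28 days (2027 is not a leap year): 144 − 28 = 116 left.
March 2027 has 31 days: 116 − 31 = 85 left.
April 2027 has 30 days: 85 − 30 = 55 left.
May 2027 has 31 days: 55 − 31 = 24 left.
24 days into June 2027 → June 24, 2027.

June 24, 2027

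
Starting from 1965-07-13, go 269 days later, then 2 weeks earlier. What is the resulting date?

March 25, 1966

Counting forward 269 days from July 13, 1965:
July has 31 days, so 31 − 13 = 18 days remain after July 13, 1965; 269 − 18 = 251 left.
August 1965 has 31 days: 251 − 31 = 220 left.
September 1965 has 30 days: 220 − 30 = 190 left.
October 1965 has 31 days: 190 − 31 = 159 left.
November 1965 has 30 days: 159 − 30 = 129 left.
December 1965 has 31 days: 129 − 31 = 98 left.
January 1966 has 31 days: 98 − 31 = 67 left.
February 1966 has 28 days (1966 is not a leap year): 67 − 28 = 39 left.
March 1966 has 31 days: 39 − 31 = 8 left.
8 days into April 1966 → April 8, 1966.
Counting back 2 weeks (= 14 days) from April 8, 1966:
Going back 8 days from April 8, 1966 reaches the end of the previous month; 14 − 8 = 6 left.
March 1966 has 31 days; 31 − 6 = 25 → March 25, 1966.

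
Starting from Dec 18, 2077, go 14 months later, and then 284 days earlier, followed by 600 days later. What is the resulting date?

Counting forward 14 months from December 18, 2077:
month 12 + 14 = 26, which is month 2 of year 2079 → February 2079.
Day 18 is valid in February, giving February 18, 2079.
Counting back 284 days from February 18, 2079:
Going back 18 days from February 18, 2079 reaches the end of the previous month; 284 − 18 = 266 left.
January 2079 has 31 days: 266 − 31 = 235 left.
December 2078 has 31 days: 235 − 31 = 204 left.
November 2078 has 30 days: 204 − 30 = 174 left.
October 2078 has 31 days: 174 − 31 = 143 left.
September 2078 has 30 days: 143 − 30 = 113 left.
August 2078 has 31 days: 113 − 31 = 82 left.
July 2078 has 31 days: 82 − 31 = 51 left.
June 2078 has 30 days: 51 − 30 = 21 left.
May 2078 has 31 days; 31 − 21 = 10 → May 10, 2078.
Adding 600 days from May 10, 2078:
May has 31 days, so 31 − 10 = 21 days remain after May 10, 2078; 600 − 21 = 579 left.
June 2078 has 30 days: 579 − 30 = 549 left.
July 2078 has 31 days: 549 − 31 = 518 left.
August 2078 has 31 days: 518 − 31 = 487 left.
September 2078 has 30 days: 487 − 30 = 457 left.
October 2078 has 31 days: 457 − 31 = 426 left.
November 2078 has 30 days: 426 − 30 = 396 left.
December 2078 has 31 days: 396 − 31 = 365 left.
January 2079 has 31 days: 365 − 31 = 334 left.
February 2079 has 28 days (2079 is not a leap year): 334 − 28 = 306 left.
March 2079 has 31 days: 306 − 31 = 275 left.
April 2079 has 30 days: 275 − 30 = 245 left.
May 2079 has 31 days: 245 − 31 = 214 left.
June 2079 has 30 days: 214 − 30 = 184 left.
July 2079 has 31 days: 184 − 31 = 153 left.
August 2079 has 31 days: 153 − 31 = 122 left.
September 2079 has 30 days: 122 − 30 = 92 left.
October 2079 has 31 days: 92 − 31 = 61 left.
November 2079 has 30 days: 61 − 30 = 31 left.
31 days into December 2079 → December 31, 2079.

December 31, 2079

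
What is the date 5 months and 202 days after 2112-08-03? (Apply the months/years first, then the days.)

July 24, 2113

Advancing 5 months and 202 days from August 3, 2112: first the month/year part, then the days.
month 8 + 5 = 13, which is month 1 of year 2113 → January 2113.
Day 3 is valid in January, giving January 3, 2113.
Now add 202 days from January 3, 2113.
January has 31 days, so 31 − 3 = 28 days remain after January 3, 2113; 202 − 28 = 174 left.
February 2113 has 28 days (2113 is not a leap year): 174 − 28 = 146 left.
March 2113 has 31 days: 146 − 31 = 115 left.
April 2113 has 30 days: 115 − 30 = 85 left.
May 2113 has 31 days: 85 − 31 = 54 left.
June 2113 has 30 days: 54 − 30 = 24 left.
24 days into July 2113 → July 24, 2113.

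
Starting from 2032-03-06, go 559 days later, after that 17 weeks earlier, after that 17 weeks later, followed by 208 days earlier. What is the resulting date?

February 20, 2033

Advancing 559 days from March 6, 2032:
March has 31 days, so 31 − 6 = 25 days remain after March 6, 2032; 559 − 25 = 534 left.
April 2032 has 30 days: 534 − 30 = 504 left.
May 2032 has 31 days: 504 − 31 = 473 left.
June 2032 has 30 days: 473 − 30 = 443 left.
July 2032 has 31 days: 443 − 31 = 412 left.
August 2032 has 31 days: 412 − 31 = 381 left.
September 2032 has 30 days: 381 − 30 = 351 left.
October 2032 has 31 days: 351 − 31 = 320 left.
November 2032 has 30 days: 320 − 30 = 290 left.
December 2032 has 31 days: 290 − 31 = 259 left.
January 2033 has 31 days: 259 − 31 = 228 left.
February 2033 has 28 days (2033 is not a leap year): 228 − 28 = 200 left.
March 2033 has 31 days: 200 − 31 = 169 left.
April 2033 has 30 days: 169 − 30 = 139 left.
May 2033 has 31 days: 139 − 31 = 108 left.
June 2033 has 30 days: 108 − 30 = 78 left.
July 2033 has 31 days: 78 − 31 = 47 left.
August 2033 has 31 days: 47 − 31 = 16 left.
16 days into September 2033 → September 16, 2033.
Going back 17 weeks (= 119 days) from September 16, 2033:
Going back 16 days from September 16, 2033 reaches the end of the previous month; 119 − 16 = 103 left.
August 2033 has 31 days: 103 − 31 = 72 left.
July 2033 has 31 days: 72 − 31 = 41 left.
June 2033 has 30 days: 41 − 30 = 11 left.
May 2033 has 31 days; 31 − 11 = 20 → May 20, 2033.
Adding 17 weeks (= 119 days) from May 20, 2033:
May has 31 days, so 31 − 20 = 11 days remain after May 20, 2033; 119 − 11 = 108 left.
June 2033 has 30 days: 108 − 30 = 78 left.
July 2033 has 31 days: 78 − 31 = 47 left.
August 2033 has 31 days: 47 − 31 = 16 left.
16 days into September 2033 → September 16, 2033.
Counting back 208 days from September 16, 2033:
Going back 16 days from September 16, 2033 reaches the end of the previous month; 208 − 16 = 192 left.
August 2033 has 31 days: 192 − 31 = 161 left.
July 2033 has 31 days: 161 − 31 = 130 left.
June 2033 has 30 days: 130 − 30 = 100 left.
May 2033 has 31 days: 100 − 31 = 69 left.
April 2033 has 30 days: 69 − 30 = 39 left.
March 2033 has 31 days: 39 − 31 = 8 left.
February 2033 has 28 days; 28 − 8 = 20 → February 20, 2033.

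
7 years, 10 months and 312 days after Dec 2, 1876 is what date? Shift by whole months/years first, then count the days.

Advancing 7 years, 10 months and 312 days from December 2, 1876: first the month/year part, then the days.
+7 years → 1883; month 12 + 10 = 22, which is month 10 of year 1884 → October 1884.
Day 2 is valid in October, giving October 2, 1884.
Now add 312 days from October 2, 1884.
October has 31 days, so 31 − 2 = 29 days remain after October 2, 1884; 312 − 29 = 283 left.
November 1884 has 30 days: 283 − 30 = 253 left.
December 1884 has 31 days: 253 − 31 = 222 left.
January 1885 has 31 days: 222 − 31 = 191 left.
February 1885 has 28 days (1885 is not a leap year): 191 − 28 = 163 left.
March 1885 has 31 days: 163 − 31 = 132 left.
April 1885 has 30 days: 132 − 30 = 102 left.
May 1885 has 31 days: 102 − 31 = 71 left.
June 1885 has 30 days: 71 − 30 = 41 left.
July 1885 has 31 days: 41 − 31 = 10 left.
10 days into August 1885 → August 10, 1885.

August 10, 1885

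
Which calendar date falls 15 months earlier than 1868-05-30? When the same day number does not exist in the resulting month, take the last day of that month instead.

Going back 15 months from May 30, 1868.
month 5 − 15 = -10, which is month 2 of year 1867 → February 1867.
February 1867 has only 28 days (1867 is not a leap year — relevant if February), and the start was day 30, so the date clamps to February 28, 1867.

February 28, 1867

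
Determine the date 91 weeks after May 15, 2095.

February 10, 2097

Advancing 91 weeks = 637 days from May 15, 2095.
May has 31 days, so 31 − 15 = 16 days remain after May 15, 2095; 637 − 16 = 621 left.
June 2095 has 30 days: 621 − 30 = 591 left.
July 2095 has 31 days: 591 − 31 = 560 left.
August 2095 has 31 days: 560 − 31 = 529 left.
September 2095 has 30 days: 529 − 30 = 499 left.
October 2095 has 31 days: 499 − 31 = 468 left.
November 2095 has 30 days: 468 − 30 = 438 left.
December 2095 has 31 days: 438 − 31 = 407 left.
January 2096 has 31 days: 407 − 31 = 376 left.
February 2096 has 29 days (2096 is a leap year): 376 − 29 = 347 left.
March 2096 has 31 days: 347 − 31 = 316 left.
April 2096 has 30 days: 316 − 30 = 286 left.
May 2096 has 31 days: 286 − 31 = 255 left.
June 2096 has 30 days: 255 − 30 = 225 left.
July 2096 has 31 days: 225 − 31 = 194 left.
August 2096 has 31 days: 194 − 31 = 163 left.
September 2096 has 30 days: 163 − 30 = 133 left.
October 2096 has 31 days: 133 − 31 = 102 left.
November 2096 has 30 days: 102 − 30 = 72 left.
December 2096 has 31 days: 72 − 31 = 41 left.
January 2097 has 31 days: 41 − 31 = 10 left.
10 days into February 2097 → February 10, 2097.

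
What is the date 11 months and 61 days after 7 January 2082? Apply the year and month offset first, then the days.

February 6, 2083

Adding 11 months and 61 days from January 7, 2082: first the month/year part, then the days.
month 1 + 11 = 12 → December 2082.
Day 7 is valid in December, giving December 7, 2082.
Now add 61 days from December 7, 2082.
December has 31 days, so 31 − 7 = 24 days remain after December 7, 2082; 61 − 24 = 37 left.
January 2083 has 31 days: 37 − 31 = 6 left.
6 days into February 2083 → February 6, 2083.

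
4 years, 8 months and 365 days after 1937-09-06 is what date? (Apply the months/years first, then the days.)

May 6, 1943

Adding 4 years, 8 months and 365 days from September 6, 1937: first the month/year part, then the days.
+4 years → 1941; month 9 + 8 = 17, which is month 5 of year 1942 → May 1942.
Day 6 is valid in May, giving May 6, 1942.
Now add 365 days from May 6, 1942.
May has 31 days, so 31 − 6 = 25 days remain after May 6, 1942; 365 − 25 = 340 left.
June 1942 has 30 days: 340 − 30 = 310 left.
July 1942 has 31 days: 310 − 31 = 279 left.
August 1942 has 31 days: 279 − 31 = 248 left.
September 1942 has 30 days: 248 − 30 = 218 left.
October 1942 has 31 days: 218 − 31 = 187 left.
November 1942 has 30 days: 187 − 30 = 157 left.
December 1942 has 31 days: 157 − 31 = 126 left.
January 1943 has 31 days: 126 − 31 = 95 left.
February 1943 has 28 days (1943 is not a leap year): 95 − 28 = 67 left.
March 1943 has 31 days: 67 − 31 = 36 left.
April 1943 has 30 days: 36 − 30 = 6 left.
6 days into May 1943 → May 6, 1943.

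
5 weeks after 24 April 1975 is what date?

Advancing 5 weeks = 35 days from April 24, 1975.
April has 30 days, so 30 − 24 = 6 days remain after April 24, 1975; 35 − 6 = 29 left.
29 days into May 1975 → May 29, 1975.

May 29, 1975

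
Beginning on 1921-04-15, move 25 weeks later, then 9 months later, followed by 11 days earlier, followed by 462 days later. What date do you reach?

October 1, 1923

Advancing 25 weeks (= 175 days) from April 15, 1921:
April has 30 days, so 30 − 15 = 15 days remain after April 15, 1921; 175 − 15 = 160 left.
May 1921 has 31 days: 160 − 31 = 129 left.
June 1921 has 30 days: 129 − 30 = 99 left.
July 1921 has 31 days: 99 − 31 = 68 left.
August 1921 has 31 days: 68 − 31 = 37 left.
September 1921 has 30 days: 37 − 30 = 7 left.
7 days into October 1921 → October 7, 1921.
Adding 9 months from October 7, 1921:
month 10 + 9 = 19, which is month 7 of year 1922 → July 1922.
Day 7 is valid in July, giving July 7, 1922.
Counting back 11 days from July 7, 1922:
Going back 7 days from July 7, 1922 reaches the end of the previous month; 11 − 7 = 4 left.
June 1922 has 30 days; 30 − 4 = 26 → June 26, 1922.
Adding 462 days from June 26, 1922:
June has 30 days, so 30 − 26 = 4 days remain after June 26, 1922; 462 − 4 = 458 left.
July 1922 has 31 days: 458 − 31 = 427 left.
August 1922 has 31 days: 427 − 31 = 396 left.
September 1922 has 30 days: 396 − 30 = 366 left.
October 1922 has 31 days: 366 − 31 = 335 left.
November 1922 has 30 days: 335 − 30 = 305 left.
December 1922 has 31 days: 305 − 31 = 274 left.
January 1923 has 31 days: 274 − 31 = 243 left.
February 1923 has 28 days (1923 is not a leap year): 243 − 28 = 215 left.
March 1923 has 31 days: 215 − 31 = 184 left.
April 1923 has 30 days: 184 − 30 = 154 left.
May 1923 has 31 days: 154 − 31 = 123 left.
June 1923 has 30 days: 123 − 30 = 93 left.
July 1923 has 31 days: 93 − 31 = 62 left.
August 1923 has 31 days: 62 − 31 = 31 left.
September 1923 has 30 days: 31 − 30 = 1 left.
1 day into October 1923 → October 1, 1923.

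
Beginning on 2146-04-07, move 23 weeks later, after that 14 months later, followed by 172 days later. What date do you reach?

Counting forward 23 weeks (= 161 days) from April 7, 2146:
April has 30 days, so 30 − 7 = 23 days remain after April 7, 2146; 161 − 23 = 138 left.
May 2146 has 31 days: 138 − 31 = 107 left.
June 2146 has 30 days: 107 − 30 = 77 left.
July 2146 has 31 days: 77 − 31 = 46 left.
August 2146 has 31 days: 46 − 31 = 15 left.
15 days into September 2146 → September 15, 2146.
Adding 14 months from September 15, 2146:
month 9 + 14 = 23, which is month 11 of year 2147 → November 2147.
Day 15 is valid in November, giving November 15, 2147.
Counting forward 172 days from November 15, 2147:
November has 30 days, so 30 − 15 = 15 days remain after November 15, 2147; 172 − 15 = 157 left.
December 2147 has 31 days: 157 − 31 = 126 left.
January 2148 has 31 days: 126 − 31 = 95 left.
February 2148 has 29 days (2148 is a leap year): 95 − 29 = 66 left.
March 2148 has 31 days: 66 − 31 = 35 left.
April 2148 has 30 days: 35 − 30 = 5 left.
5 days into May 2148 → May 5, 2148.

May 5, 2148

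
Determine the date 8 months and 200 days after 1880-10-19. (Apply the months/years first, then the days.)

Adding 8 months and 200 days from October 19, 1880: first the month/year part, then the days.
month 10 + 8 = 18, which is month 6 of year 1881 → June 1881.
Day 19 is valid in June, giving June 19, 1881.
Now add 200 days from June 19, 1881.
June has 30 days, so 30 − 19 = 11 days remain after June 19, 1881; 200 − 11 = 189 left.
July 1881 has 31 days: 189 − 31 = 158 left.
August 1881 has 31 days: 158 − 31 = 127 left.
September 1881 has 30 days: 127 − 30 = 97 left.
October 1881 has 31 days: 97 − 31 = 66 left.
November 1881 has 30 days: 66 − 30 = 36 left.
December 1881 has 31 days: 36 − 31 = 5 left.
5 days into January 1882 → January 5, 1882.

January 5, 1882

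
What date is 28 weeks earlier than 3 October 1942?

March 21, 1942

Going back 28 weeks = 196 days from October 3, 1942.
Going back 3 days from October 3, 1942 reaches the end of the previous month; 196 − 3 = 193 left.
September 1942 has 30 days: 193 − 30 = 163 left.
August 1942 has 31 days: 163 − 31 = 132 left.
July 1942 has 31 days: 132 − 31 = 101 left.
June 1942 has 30 days: 101 − 30 = 71 left.
May 1942 has 31 days: 71 − 31 = 40 left.
April 1942 has 30 days: 40 − 30 = 10 left.
March 1942 has 31 days; 31 − 10 = 21 → March 21, 1942.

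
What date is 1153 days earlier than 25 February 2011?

December 30, 2007

Going back 1153 days from February 25, 2011.
Going back 25 days from February 25, 2011 reaches the end of the previous month; 1153 − 25 = 1128 left.
January 2011 has 31 days: 1128 − 31 = 1097 left.
December 2010 has 31 days: 1097 − 31 = 1066 left.
November 2010 has 30 days: 1066 − 30 = 1036 left.
October 2010 has 31 days: 1036 − 31 = 1005 left.
September 2010 has 30 days: 1005 − 30 = 975 left.
August 2010 has 31 days: 975 − 31 = 944 left.
July 2010 has 31 days: 944 − 31 = 913 left.
June 2010 has 30 days: 913 − 30 = 883 left.
May 2010 has 31 days: 883 − 31 = 852 left.
April 2010 has 30 days: 852 − 30 = 822 left.
March 2010 has 31 days: 822 − 31 = 791 left.
February 2010 has 28 days (2010 is not a leap year): 791 − 28 = 763 left.
January 2010 has 31 days: 763 − 31 = 732 left.
December 2009 has 31 days: 732 − 31 = 701 left.
November 2009 has 30 days: 701 − 30 = 671 left.
October 2009 has 31 days: 671 − 31 = 640 left.
September 2009 has 30 days: 640 − 30 = 610 left.
August 2009 has 31 days: 610 − 31 = 579 left.
July 2009 has 31 days: 579 − 31 = 548 left.
June 2009 has 30 days: 548 − 30 = 518 left.
May 2009 has 31 days: 518 − 31 = 487 left.
April 2009 has 30 days: 487 − 30 = 457 left.
March 2009 has 31 days: 457 − 31 = 426 left.
February 2009 has 28 days (2009 is not a leap year): 426 − 28 = 398 left.
January 2009 has 31 days: 398 − 31 = 367 left.
December 2008 has 31 days: 367 − 31 = 336 left.
November 2008 has 30 days: 336 − 30 = 306 left.
October 2008 has 31 days: 306 − 31 = 275 left.
September 2008 has 30 days: 275 − 30 = 245 left.
August 2008 has 31 days: 245 − 31 = 214 left.
July 2008 has 31 days: 214 − 31 = 183 left.
June 2008 has 30 days: 183 − 30 = 153 left.
May 2008 has 31 days: 153 − 31 = 122 left.
April 2008 has 30 days: 122 − 30 = 92 left.
March 2008 has 31 days: 92 − 31 = 61 left.
February 2008 has 29 days (2008 is a leap year): 61 − 29 = 32 left.
January 2008 has 31 days: 32 − 31 = 1 left.
December 2007 has 31 days; 31 − 1 = 30 → December 30, 2007.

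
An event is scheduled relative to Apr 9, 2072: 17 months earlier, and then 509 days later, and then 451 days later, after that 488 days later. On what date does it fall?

Going back 17 months from April 9, 2072:
month 4 − 17 = -13, which is month 11 of year 2070 → November 2070.
Day 9 is valid in November, giving November 9, 2070.
Counting forward 509 days from November 9, 2070:
November has 30 days, so 30 − 9 = 21 days remain after November 9, 2070; 509 − 21 = 488 left.
December 2070 has 31 days: 488 − 31 = 457 left.
January 2071 has 31 days: 457 − 31 = 426 left.
February 2071 has 28 days (2071 is not a leap year): 426 − 28 = 398 left.
March 2071 has 31 days: 398 − 31 = 367 left.
April 2071 has 30 days: 367 − 30 = 337 left.
May 2071 has 31 days: 337 − 31 = 306 left.
June 2071 has 30 days: 306 − 30 = 276 left.
July 2071 has 31 days: 276 − 31 = 245 left.
August 2071 has 31 days: 245 − 31 = 214 left.
September 2071 has 30 days: 214 − 30 = 184 left.
October 2071 has 31 days: 184 − 31 = 153 left.
November 2071 has 30 days: 153 − 30 = 123 left.
December 2071 has 31 days: 123 − 31 = 92 left.
January 2072 has 31 days: 92 − 31 = 61 left.
February 2072 has 29 days (2072 is a leap year): 61 − 29 = 32 left.
March 2072 has 31 days: 32 − 31 = 1 left.
1 day into April 2072 → April 1, 2072.
Counting forward 451 days from April 1, 2072:
April has 30 days, so 30 − 1 = 29 days remain after April 1, 2072; 451 − 29 = 422 left.
May 2072 has 31 days: 422 − 31 = 391 left.
June 2072 has 30 days: 391 − 30 = 361 left.
July 2072 has 31 days: 361 − 31 = 330 left.
August 2072 has 31 days: 330 − 31 = 299 left.
September 2072 has 30 days: 299 − 30 = 269 left.
October 2072 has 31 days: 269 − 31 = 238 left.
November 2072 has 30 days: 238 − 30 = 208 left.
December 2072 has 31 days: 208 − 31 = 177 left.
January 2073 has 31 days: 177 − 31 = 146 left.
February 2073 has 28 days (2073 is not a leap year): 146 − 28 = 118 left.
March 2073 has 31 days: 118 − 31 = 87 left.
April 2073 has 30 days: 87 − 30 = 57 left.
May 2073 has 31 days: 57 − 31 = 26 left.
26 days into June 2073 → June 26, 2073.
Counting forward 488 days from June 26, 2073:
June has 30 days, so 30 − 26 = 4 days remain after June 26, 2073; 488 − 4 = 484 left.
July 2073 has 31 days: 484 − 31 = 453 left.
August 2073 has 31 days: 453 − 31 = 422 left.
September 2073 has 30 days: 422 − 30 = 392 left.
October 2073 has 31 days: 392 − 31 = 361 left.
November 2073 has 30 days: 361 − 30 = 331 left.
December 2073 has 31 days: 331 − 31 = 300 left.
January 2074 has 31 days: 300 − 31 = 269 left.
February 2074 has 28 days (2074 is not a leap year): 269 − 28 = 241 left.
March 2074 has 31 days: 241 − 31 = 210 left.
April 2074 has 30 days: 210 − 30 = 180 left.
May 2074 has 31 days: 180 − 31 = 149 left.
June 2074 has 30 days: 149 − 30 = 119 left.
July 2074 has 31 days: 119 − 31 = 88 left.
August 2074 has 31 days: 88 − 31 = 57 left.
September 2074 has 30 days: 57 − 30 = 27 left.
27 days into October 2074 → October 27, 2074.

October 27, 2074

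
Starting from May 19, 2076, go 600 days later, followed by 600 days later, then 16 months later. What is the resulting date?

Adding 600 days from May 19, 2076:
May has 31 days, so 31 − 19 = 12 days remain after May 19, 2076; 600 − 12 = 588 left.
June 2076 has 30 days: 588 − 30 = 558 left.
July 2076 has 31 days: 558 − 31 = 527 left.
August 2076 has 31 days: 527 − 31 = 496 left.
September 2076 has 30 days: 496 − 30 = 466 left.
October 2076 has 31 days: 466 − 31 = 435 left.
November 2076 has 30 days: 435 − 30 = 405 left.
December 2076 has 31 days: 405 − 31 = 374 left.
January 2077 has 31 days: 374 − 31 = 343 left.
February 2077 has 28 days (2077 is not a leap year): 343 − 28 = 315 left.
March 2077 has 31 days: 315 − 31 = 284 left.
April 2077 has 30 days: 284 − 30 = 254 left.
May 2077 has 31 days: 254 − 31 = 223 left.
June 2077 has 30 days: 223 − 30 = 193 left.
July 2077 has 31 days: 193 − 31 = 162 left.
August 2077 has 31 days: 162 − 31 = 131 left.
September 2077 has 30 days: 131 − 30 = 101 left.
October 2077 has 31 days: 101 − 31 = 70 left.
November 2077 has 30 days: 70 − 30 = 40 left.
December 2077 has 31 days: 40 − 31 = 9 left.
9 days into January 2078 → January 9, 2078.
Adding 600 days from January 9, 2078:
January has 31 days, so 31 − 9 = 22 days remain after January 9, 2078; 600 − 22 = 578 left.
February 2078 has 28 days (2078 is not a leap year): 578 − 28 = 550 left.
March 2078 has 31 days: 550 − 31 = 519 left.
April 2078 has 30 days: 519 − 30 = 489 left.
May 2078 has 31 days: 489 − 31 = 458 left.
June 2078 has 30 days: 458 − 30 = 428 left.
July 2078 has 31 days: 428 − 31 = 397 left.
August 2078 has 31 days: 397 − 31 = 366 left.
September 2078 has 30 days: 366 − 30 = 336 left.
October 2078 has 31 days: 336 − 31 = 305 left.
November 2078 has 30 days: 305 − 30 = 275 left.
December 2078 has 31 days: 275 − 31 = 244 left.
January 2079 has 31 days: 244 − 31 = 213 left.
February 2079 has 28 days (2079 is not a leap year): 213 − 28 = 185 left.
March 2079 has 31 days: 185 − 31 = 154 left.
April 2079 has 30 days: 154 − 30 = 124 left.
May 2079 has 31 days: 124 − 31 = 93 left.
June 2079 has 30 days: 93 − 30 = 63 left.
July 2079 has 31 days: 63 − 31 = 32 left.
August 2079 has 31 days: 32 − 31 = 1 left.
1 day into September 2079 → September 1, 2079.
Adding 16 months from September 1, 2079:
month 9 + 16 = 25, which is month 1 of year 2081 → January 2081.
Day 1 is valid in January, giving January 1, 2081.

January 1, 2081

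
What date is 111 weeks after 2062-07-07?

Advancing 111 weeks = 777 days from July 7, 2062.
July has 31 days, so 31 − 7 = 24 days remain after July 7, 2062; 777 − 24 = 753 left.
August 2062 has 31 days: 753 − 31 = 722 left.
September 2062 has 30 days: 722 − 30 = 692 left.
October 2062 has 31 days: 692 − 31 = 661 left.
November 2062 has 30 days: 661 − 30 = 631 left.
December 2062 has 31 days: 631 − 31 = 600 left.
January 2063 has 31 days: 600 − 31 = 569 left.
February 2063 has 28 days (2063 is not a leap year): 569 − 28 = 541 left.
March 2063 has 31 days: 541 − 31 = 510 left.
April 2063 has 30 days: 510 − 30 = 480 left.
May 2063 has 31 days: 480 − 31 = 449 left.
June 2063 has 30 days: 449 − 30 = 419 left.
July 2063 has 31 days: 419 − 31 = 388 left.
August 2063 has 31 days: 388 − 31 = 357 left.
September 2063 has 30 days: 357 − 30 = 327 left.
October 2063 has 31 days: 327 − 31 = 296 left.
November 2063 has 30 days: 296 − 30 = 266 left.
December 2063 has 31 days: 266 − 31 = 235 left.
January 2064 has 31 days: 235 − 31 = 204 left.
February 2064 has 29 days (2064 is a leap year): 204 − 29 = 175 left.
March 2064 has 31 days: 175 − 31 = 144 left.
April 2064 has 30 days: 144 − 30 = 114 left.
May 2064 has 31 days: 114 − 31 = 83 left.
June 2064 has 30 days: 83 − 30 = 53 left.
July 2064 has 31 days: 53 − 31 = 22 left.
22 days into August 2064 → August 22, 2064.

August 22, 2064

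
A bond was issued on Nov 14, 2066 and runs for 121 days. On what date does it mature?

Counting forward 121 days from November 14, 2066.
November has 30 days, so 30 − 14 = 16 days remain after November 14, 2066; 121 − 16 = 105 left.
December 2066 has 31 days: 105 − 31 = 74 left.
January 2067 has 31 days: 74 − 31 = 43 left.
February 2067 has 28 days (2067 is not a leap year): 43 − 28 = 15 left.
15 days into March 2067 → March 15, 2067.

March 15, 2067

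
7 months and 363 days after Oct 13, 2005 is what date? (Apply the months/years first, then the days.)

May 11, 2007

Advancing 7 months and 363 days from October 13, 2005: first the month/year part, then the days.
month 10 + 7 = 17, which is month 5 of year 2006 → May 2006.
Day 13 is valid in May, giving May 13, 2006.
Now add 363 days from May 13, 2006.
May has 31 days, so 31 − 13 = 18 days remain after May 13, 2006; 363 − 18 = 345 left.
June 2006 has 30 days: 345 − 30 = 315 left.
July 2006 has 31 days: 315 − 31 = 284 left.
August 2006 has 31 days: 284 − 31 = 253 left.
September 2006 has 30 days: 253 − 30 = 223 left.
October 2006 has 31 days: 223 − 31 = 192 left.
November 2006 has 30 days: 192 − 30 = 162 left.
December 2006 has 31 days: 162 − 31 = 131 left.
January 2007 has 31 days: 131 − 31 = 100 left.
February 2007 has 28 days (2007 is not a leap year): 100 − 28 = 72 left.
March 2007 has 31 days: 72 − 31 = 41 left.
April 2007 has 30 days: 41 − 30 = 11 left.
11 days into May 2007 → May 11, 2007.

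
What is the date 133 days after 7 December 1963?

April 18, 1964

Advancing 133 days from December 7, 1963.
December has 31 days, so 31 − 7 = 24 days remain after December 7, 1963; 133 − 24 = 109 left.
January 1964 has 31 days: 109 − 31 = 78 left.
February 1964 has 29 days (1964 is a leap year): 78 − 29 = 49 left.
March 1964 has 31 days: 49 − 31 = 18 left.
18 days into April 1964 → April 18, 1964.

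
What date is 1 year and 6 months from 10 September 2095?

Counting forward 1 year and 6 months from September 10, 2095.
+1 year → 2096; month 9 + 6 = 15, which is month 3 of year 2097 → March 2097.
Day 10 is valid in March, giving March 10, 2097.

March 10, 2097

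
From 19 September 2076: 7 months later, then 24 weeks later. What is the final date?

Adding 7 months from September 19, 2076:
month 9 + 7 = 16, which is month 4 of year 2077 → April 2077.
Day 19 is valid in April, giving April 19, 2077.
Adding 24 weeks (= 168 days) from April 19, 2077:
April has 30 days, so 30 − 19 = 11 days remain after April 19, 2077; 168 − 11 = 157 left.
May 2077 has 31 days: 157 − 31 = 126 left.
June 2077 has 30 days: 126 − 30 = 96 left.
July 2077 has 31 days: 96 − 31 = 65 left.
August 2077 has 31 days: 65 − 31 = 34 left.
September 2077 has 30 days: 34 − 30 = 4 left.
4 days into October 2077 → October 4, 2077.

October 4, 2077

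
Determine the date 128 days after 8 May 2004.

Advancing 128 days from May 8, 2004.
May has 31 days, so 31 − 8 = 23 days remain after May 8, 2004; 128 − 23 = 105 left.
June 2004 has 30 days: 105 − 30 = 75 left.
July 2004 has 31 days: 75 − 31 = 44 left.
August 2004 has 31 days: 44 − 31 = 13 left.
13 days into September 2004 → September 13, 2004.

September 13, 2004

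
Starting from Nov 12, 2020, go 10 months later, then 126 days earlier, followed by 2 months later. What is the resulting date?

Adding 10 months from November 12, 2020:
month 11 + 10 = 21, which is month 9 of year 2021 → September 2021.
Day 12 is valid in September, giving September 12, 2021.
Counting back 126 days from September 12, 2021:
Going back 12 days from September 12, 2021 reaches the end of the previous month; 126 − 12 = 114 left.
August 2021 has 31 days: 114 − 31 = 83 left.
July 2021 has 31 days: 83 − 31 = 52 left.
June 2021 has 30 days: 52 − 30 = 22 left.
May 2021 has 31 days; 31 − 22 = 9 → May 9, 2021.
Adding 2 months from May 9, 2021:
month 5 + 2 = 7 → July 2021.
Day 9 is valid in July, giving July 9, 2021.

July 9, 2021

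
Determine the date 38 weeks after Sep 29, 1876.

Advancing 38 weeks = 266 days from September 29, 1876.
September has 30 days, so 30 − 29 = 1 day remains after September 29, 1876; 266 − 1 = 265 left.
October 1876 has 31 days: 265 − 31 = 234 left.
November 1876 has 30 days: 234 − 30 = 204 left.
December 1876 has 31 days: 204 − 31 = 173 left.
January 1877 has 31 days: 173 − 31 = 142 left.
February 1877 has 28 days (1877 is not a leap year): 142 − 28 = 114 left.
March 1877 has 31 days: 114 − 31 = 83 left.
April 1877 has 30 days: 83 − 30 = 53 left.
May 1877 has 31 days: 53 − 31 = 22 left.
22 days into June 1877 → June 22, 1877.

June 22, 1877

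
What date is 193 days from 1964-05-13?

Counting forward 193 days from May 13, 1964.
May has 31 days, so 31 − 13 = 18 days remain after May 13, 1964; 193 − 18 = 175 left.
June 1964 has 30 days: 175 − 30 = 145 left.
July 1964 has 31 days: 145 − 31 = 114 left.
August 1964 has 31 days: 114 − 31 = 83 left.
September 1964 has 30 days: 83 − 30 = 53 left.
October 1964 has 31 days: 53 − 31 = 22 left.
22 days into November 1964 → November 22, 1964.

November 22, 1964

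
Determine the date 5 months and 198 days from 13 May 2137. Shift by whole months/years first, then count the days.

Counting forward 5 months and 198 days from May 13, 2137: first the month/year part, then the days.
month 5 + 5 = 10 → October 2137.
Day 13 is valid in October, giving October 13, 2137.
Now add 198 days from October 13, 2137.
October has 31 days, so 31 − 13 = 18 days remain after October 13, 2137; 198 − 18 = 180 left.
November 2137 has 30 days: 180 − 30 = 150 left.
December 2137 has 31 days: 150 − 31 = 119 left.
January 2138 has 31 days: 119 − 31 = 88 left.
February 2138 has 28 days (2138 is not a leap year): 88 − 28 = 60 left.
March 2138 has 31 days: 60 − 31 = 29 left.
29 days into April 2138 → April 29, 2138.

April 29, 2138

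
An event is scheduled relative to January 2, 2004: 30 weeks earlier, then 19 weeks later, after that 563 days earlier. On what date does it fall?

April 2, 2002

Going back 30 weeks (= 210 days) from January 2, 2004:
Going back 2 days from January 2, 2004 reaches the end of the previous month; 210 − 2 = 208 left.
December 2003 has 31 days: 208 − 31 = 177 left.
November 2003 has 30 days: 177 − 30 = 147 left.
October 2003 has 31 days: 147 − 31 = 116 left.
September 2003 has 30 days: 116 − 30 = 86 left.
August 2003 has 31 days: 86 − 31 = 55 left.
July 2003 has 31 days: 55 − 31 = 24 left.
June 2003 has 30 days; 30 − 24 = 6 → June 6, 2003.
Adding 19 weeks (= 133 days) from June 6, 2003:
June has 30 days, so 30 − 6 = 24 days remain after June 6, 2003; 133 − 24 = 109 left.
July 2003 has 31 days: 109 − 31 = 78 left.
August 2003 has 31 days: 78 − 31 = 47 left.
September 2003 has 30 days: 47 − 30 = 17 left.
17 days into October 2003 → October 17, 2003.
Subtracting 563 days from October 17, 2003:
Going back 17 days from October 17, 2003 reaches the end of the previous month; 563 − 17 = 546 left.
September 2003 has 30 days: 546 − 30 = 516 left.
August 2003 has 31 days: 516 − 31 = 485 left.
July 2003 has 31 days: 485 − 31 = 454 left.
June 2003 has 30 days: 454 − 30 = 424 left.
May 2003 has 31 days: 424 − 31 = 393 left.
April 2003 has 30 days: 393 − 30 = 363 left.
March 2003 has 31 days: 363 − 31 = 332 left.
February 2003 has 28 days (2003 is not a leap year): 332 − 28 = 304 left.
January 2003 has 31 days: 304 − 31 = 273 left.
December 2002 has 31 days: 273 − 31 = 242 left.
November 2002 has 30 days: 242 − 30 = 212 left.
October 2002 has 31 days: 212 − 31 = 181 left.
September 2002 has 30 days: 181 − 30 = 151 left.
August 2002 has 31 days: 151 − 31 = 120 left.
July 2002 has 31 days: 120 − 31 = 89 left.
June 2002 has 30 days: 89 − 30 = 59 left.
May 2002 has 31 days: 59 − 31 = 28 left.
April 2002 has 30 days; 30 − 28 = 2 → April 2, 2002.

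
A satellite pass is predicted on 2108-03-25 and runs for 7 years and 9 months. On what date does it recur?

Counting forward 7 years and 9 months from March 25, 2108.
+7 years → 2115; month 3 + 9 = 12 → December 2115.
Day 25 is valid in December, giving December 25, 2115.

December 25, 2115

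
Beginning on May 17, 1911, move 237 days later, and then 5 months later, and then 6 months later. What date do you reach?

Counting forward 237 days from May 17, 1911:
May has 31 days, so 31 − 17 = 14 days remain after May 17, 1911; 237 − 14 = 223 left.
June 1911 has 30 days: 223 − 30 = 193 left.
July 1911 has 31 days: 193 − 31 = 162 left.
August 1911 has 31 days: 162 − 31 = 131 left.
September 1911 has 30 days: 131 − 30 = 101 left.
October 1911 has 31 days: 101 − 31 = 70 left.
November 1911 has 30 days: 70 − 30 = 40 left.
December 1911 has 31 days: 40 − 31 = 9 left.
9 days into January 1912 → January 9, 1912.
Counting forward 5 months from January 9, 1912:
month 1 + 5 = 6 → June 1912.
Day 9 is valid in June, giving June 9, 1912.
Counting forward 6 months from June 9, 1912:
month 6 + 6 = 12 → December 1912.
Day 9 is valid in December, giving December 9, 1912.

December 9, 1912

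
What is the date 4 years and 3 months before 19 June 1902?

March 19, 1898

Subtracting 4 years and 3 months from June 19, 1902.
-4 years → 1898; month 6 − 3 = 3 → March 1898.
Day 19 is valid in March, giving March 19, 1898.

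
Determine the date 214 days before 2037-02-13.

July 14, 2036

Counting back 214 days from February 13, 2037.
Going back 13 days from February 13, 2037 reaches the end of the previous month; 214 − 13 = 201 left.
January 2037 has 31 days: 201 − 31 = 170 left.
December 2036 has 31 days: 170 − 31 = 139 left.
November 2036 has 30 days: 139 − 30 = 109 left.
October 2036 has 31 days: 109 − 31 = 78 left.
September 2036 has 30 days: 78 − 30 = 48 left.
August 2036 has 31 days: 48 − 31 = 17 left.
July 2036 has 31 days; 31 − 17 = 14 → July 14, 2036.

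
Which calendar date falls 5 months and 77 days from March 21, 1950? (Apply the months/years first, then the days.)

November 6, 1950

Counting forward 5 months and 77 days from March 21, 1950: first the month/year part, then the days.
month 3 + 5 = 8 → August 1950.
Day 21 is valid in August, giving August 21, 1950.
Now add 77 days from August 21, 1950.
August has 31 days, so 31 − 21 = 10 days remain after August 21, 1950; 77 − 10 = 67 left.
September 1950 has 30 days: 67 − 30 = 37 left.
October 1950 has 31 days: 37 − 31 = 6 left.
6 days into November 1950 → November 6, 1950.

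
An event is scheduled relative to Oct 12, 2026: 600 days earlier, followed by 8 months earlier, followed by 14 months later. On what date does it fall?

August 19, 2025

Subtracting 600 days from October 12, 2026:
Going back 12 days from October 12, 2026 reaches the end of the previous month; 600 − 12 = 588 left.
September 2026 has 30 days: 588 − 30 = 558 left.
August 2026 has 31 days: 558 − 31 = 527 left.
July 2026 has 31 days: 527 − 31 = 496 left.
June 2026 has 30 days: 496 − 30 = 466 left.
May 2026 has 31 days: 466 − 31 = 435 left.
April 2026 has 30 days: 435 − 30 = 405 left.
March 2026 has 31 days: 405 − 31 = 374 left.
February 2026 has 28 days (2026 is not a leap year): 374 − 28 = 346 left.
January 2026 has 31 days: 346 − 31 = 315 left.
December 2025 has 31 days: 315 − 31 = 284 left.
November 2025 has 30 days: 284 − 30 = 254 left.
October 2025 has 31 days: 254 − 31 = 223 left.
September 2025 has 30 days: 223 − 30 = 193 left.
August 2025 has 31 days: 193 − 31 = 162 left.
July 2025 has 31 days: 162 − 31 = 131 left.
June 2025 has 30 days: 131 − 30 = 101 left.
May 2025 has 31 days: 101 − 31 = 70 left.
April 2025 has 30 days: 70 − 30 = 40 left.
March 2025 has 31 days: 40 − 31 = 9 left.
February 2025 has 28 days; 28 − 9 = 19 → February 19, 2025.
Counting back 8 months from February 19, 2025:
month 2 − 8 = -6, which is month 6 of year 2024 → June 2024.
Day 19 is valid in June, giving June 19, 2024.
Counting forward 14 months from June 19, 2024:
month 6 + 14 = 20, which is month 8 of year 2025 → August 2025.
Day 19 is valid in August, giving August 19, 2025.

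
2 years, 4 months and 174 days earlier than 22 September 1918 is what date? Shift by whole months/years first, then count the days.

Going back 2 years, 4 months and 174 days from September 22, 1918: first the month/year part, then the days.
-2 years → 1916; month 9 − 4 = 5 → May 1916.
Day 22 is valid in May, giving May 22, 1916.
Now subtract 174 days from May 22, 1916.
Going back 22 days from May 22, 1916 reaches the end of the previous month; 174 − 22 = 152 left.
April 1916 has 30 days: 152 − 30 = 122 left.
March 1916 has 31 days: 122 − 31 = 91 left.
February 1916 has 29 days (1916 is a leap year): 91 − 29 = 62 left.
January 1916 has 31 days: 62 − 31 = 31 left.
December 1915 has 31 days: 31 − 31 = 0 left.
November 1915 has 30 days; 30 − 0 = 30 → November 30, 1915.

November 30, 1915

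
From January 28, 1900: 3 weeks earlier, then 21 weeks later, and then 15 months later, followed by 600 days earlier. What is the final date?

January 11, 1900

Going back 3 weeks (= 21 days) from January 28, 1900:
28 − 21 = 7, still in January 1900.
Advancing 21 weeks (= 147 days) from January 7, 1900:
January has 31 days, so 31 − 7 = 24 days remain after January 7, 1900; 147 − 24 = 123 left.
February 1900 has 28 days (1900 is not a leap year (divisible by 100 but not 400)): 123 − 28 = 95 left.
March 1900 has 31 days: 95 − 31 = 64 left.
April 1900 has 30 days: 64 − 30 = 34 left.
May 1900 has 31 days: 34 − 31 = 3 left.
3 days into June 1900 → June 3, 1900.
Adding 15 months from June 3, 1900:
month 6 + 15 = 21, which is month 9 of year 1901 → September 1901.
Day 3 is valid in September, giving September 3, 1901.
Counting back 600 days from September 3, 1901:
Going back 3 days from September 3, 1901 reaches the end of the previous month; 600 − 3 = 597 left.
August 1901 has 31 days: 597 − 31 = 566 left.
July 1901 has 31 days: 566 − 31 = 535 left.
June 1901 has 30 days: 535 − 30 = 505 left.
May 1901 has 31 days: 505 − 31 = 474 left.
April 1901 has 30 days: 474 − 30 = 444 left.
March 1901 has 31 days: 444 − 31 = 413 left.
February 1901 has 28 days (1901 is not a leap year): 413 − 28 = 385 left.
January 1901 has 31 days: 385 − 31 = 354 left.
December 1900 has 31 days: 354 − 31 = 323 left.
November 1900 has 30 days: 323 − 30 = 293 left.
October 1900 has 31 days: 293 − 31 = 262 left.
September 1900 has 30 days: 262 − 30 = 232 left.
August 1900 has 31 days: 232 − 31 = 201 left.
July 1900 has 31 days: 201 − 31 = 170 left.
June 1900 has 30 days: 170 − 30 = 140 left.
May 1900 has 31 days: 140 − 31 = 109 left.
April 1900 has 30 days: 109 − 30 = 79 left.
March 1900 has 31 days: 79 − 31 = 48 left.
February 1900 has 28 days (1900 is not a leap year (divisible by 100 but not 400)): 48 − 28 = 20 left.
January 1900 has 31 days; 31 − 20 = 11 → January 11, 1900.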